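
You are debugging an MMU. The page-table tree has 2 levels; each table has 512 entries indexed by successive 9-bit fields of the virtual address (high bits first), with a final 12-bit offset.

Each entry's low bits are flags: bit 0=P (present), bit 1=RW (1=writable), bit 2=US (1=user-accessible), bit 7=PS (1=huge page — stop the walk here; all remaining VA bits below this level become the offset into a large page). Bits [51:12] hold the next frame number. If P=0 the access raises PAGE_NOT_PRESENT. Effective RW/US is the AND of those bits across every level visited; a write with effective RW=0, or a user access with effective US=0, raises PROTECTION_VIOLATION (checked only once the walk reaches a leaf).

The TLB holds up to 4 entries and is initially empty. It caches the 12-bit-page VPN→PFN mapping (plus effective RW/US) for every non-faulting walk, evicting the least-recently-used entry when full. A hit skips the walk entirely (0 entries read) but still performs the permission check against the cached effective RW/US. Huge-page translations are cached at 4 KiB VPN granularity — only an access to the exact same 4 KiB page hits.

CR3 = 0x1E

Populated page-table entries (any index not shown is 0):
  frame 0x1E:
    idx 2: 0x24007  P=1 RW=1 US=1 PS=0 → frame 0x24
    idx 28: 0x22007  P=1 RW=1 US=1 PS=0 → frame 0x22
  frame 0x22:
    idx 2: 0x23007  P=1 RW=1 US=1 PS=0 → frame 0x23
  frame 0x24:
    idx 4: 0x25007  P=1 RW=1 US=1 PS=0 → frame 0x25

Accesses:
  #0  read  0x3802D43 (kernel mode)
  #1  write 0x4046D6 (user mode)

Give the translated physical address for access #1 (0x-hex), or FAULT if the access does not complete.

Walk each access:
#0 VA=0x3802D43 (r,kernel):
  lvl0: tbl 0x1E, slot 28 ⇒ 0x22007 (P1/RW1/US1/PS0)
  lvl1: tbl 0x22, slot 2 ⇒ 0x23007 (P1/RW1/US1/PS0)
  ✓ 0x23D43  — 2 lookups
#1 VA=0x4046D6 (w,user):
  lvl0: tbl 0x1E, slot 2 ⇒ 0x24007 (P1/RW1/US1/PS0)
  lvl1: tbl 0x24, slot 4 ⇒ 0x25007 (P1/RW1/US1/PS0)
  ✓ 0x256D6  — 2 lookups

Access #1 PA: 0x256D6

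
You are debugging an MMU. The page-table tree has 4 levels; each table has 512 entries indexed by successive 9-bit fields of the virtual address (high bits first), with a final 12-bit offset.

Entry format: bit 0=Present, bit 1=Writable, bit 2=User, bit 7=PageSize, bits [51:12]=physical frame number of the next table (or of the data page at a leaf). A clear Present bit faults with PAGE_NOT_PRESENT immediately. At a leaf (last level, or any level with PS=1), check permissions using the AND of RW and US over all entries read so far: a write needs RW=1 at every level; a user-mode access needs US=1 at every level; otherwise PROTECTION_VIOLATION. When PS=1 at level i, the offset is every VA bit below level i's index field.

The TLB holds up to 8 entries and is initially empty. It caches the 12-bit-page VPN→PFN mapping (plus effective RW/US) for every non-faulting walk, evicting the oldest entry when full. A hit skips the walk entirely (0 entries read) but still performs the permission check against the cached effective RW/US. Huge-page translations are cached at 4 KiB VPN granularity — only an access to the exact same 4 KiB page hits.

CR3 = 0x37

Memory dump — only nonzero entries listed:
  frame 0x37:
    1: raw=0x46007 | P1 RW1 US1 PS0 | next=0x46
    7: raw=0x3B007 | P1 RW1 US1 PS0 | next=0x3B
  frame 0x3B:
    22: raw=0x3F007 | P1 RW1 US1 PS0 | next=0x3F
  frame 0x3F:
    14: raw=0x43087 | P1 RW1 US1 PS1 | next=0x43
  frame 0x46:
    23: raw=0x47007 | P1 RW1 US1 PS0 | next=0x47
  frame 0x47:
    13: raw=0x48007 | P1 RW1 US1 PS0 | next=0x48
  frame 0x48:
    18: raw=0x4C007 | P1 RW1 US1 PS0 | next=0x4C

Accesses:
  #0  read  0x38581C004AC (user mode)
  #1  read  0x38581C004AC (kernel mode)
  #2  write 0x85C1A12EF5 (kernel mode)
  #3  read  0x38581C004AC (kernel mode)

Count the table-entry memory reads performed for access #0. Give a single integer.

Walk each access:
#0 VA=0x38581C004AC (r,user):
  L0 @0x37[7] → 0x3B007  P=1,RW=1,US=1,PS=0
  L1 @0x3B[22] → 0x3F007  P=1,RW=1,US=1,PS=0
  L2 @0x3F[14] → 0x43087  P=1,RW=1,US=1,PS=1
  ✓ 0x434AC (huge @L2)  — 3 lookups
#1 VA=0x38581C004AC (r,kernel):
  TLB hit vpn=0x38581C00 → PA=0x434AC
#2 VA=0x85C1A12EF5 (w,kernel):
  L0 @0x37[1] → 0x46007  P=1,RW=1,US=1,PS=0
  L1 @0x46[23] → 0x47007  P=1,RW=1,US=1,PS=0
  L2 @0x47[13] → 0x48007  P=1,RW=1,US=1,PS=0
  L3 @0x48[18] → 0x4C007  P=1,RW=1,US=1,PS=0
  ✓ 0x4CEF5  — 4 lookups
#3 VA=0x38581C004AC (r,kernel):
  TLB hit vpn=0x38581C00 → PA=0x434AC

Entries read for #0: 3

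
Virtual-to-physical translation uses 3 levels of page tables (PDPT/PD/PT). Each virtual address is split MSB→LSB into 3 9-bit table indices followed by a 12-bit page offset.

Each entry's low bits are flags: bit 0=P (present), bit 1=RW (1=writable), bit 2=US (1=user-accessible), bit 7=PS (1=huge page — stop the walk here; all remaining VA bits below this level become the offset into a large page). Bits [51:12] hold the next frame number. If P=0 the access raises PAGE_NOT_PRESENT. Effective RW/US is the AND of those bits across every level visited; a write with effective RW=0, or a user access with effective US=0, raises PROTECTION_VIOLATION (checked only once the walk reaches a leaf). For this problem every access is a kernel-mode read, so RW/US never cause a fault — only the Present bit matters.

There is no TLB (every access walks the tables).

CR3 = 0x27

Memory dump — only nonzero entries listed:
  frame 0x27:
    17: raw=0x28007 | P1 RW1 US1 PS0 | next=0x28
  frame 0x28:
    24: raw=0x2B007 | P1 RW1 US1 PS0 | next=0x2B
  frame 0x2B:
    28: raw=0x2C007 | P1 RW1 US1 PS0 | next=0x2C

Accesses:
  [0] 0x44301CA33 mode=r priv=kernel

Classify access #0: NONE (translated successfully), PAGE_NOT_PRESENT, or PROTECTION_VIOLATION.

Per-access translation:
#0 VA=0x44301CA33 (r,kernel):
  [0] read 0x27 idx=17: raw=0x28007 flags P=1 W=1 U=1 S=0
  [1] read 0x28 idx=24: raw=0x2B007 flags P=1 W=1 U=1 S=0
  [2] read 0x2B idx=28: raw=0x2C007 flags P=1 W=1 U=1 S=0
  ✓ 0x2CA33  — 3 lookups

Access #0 fault: NONE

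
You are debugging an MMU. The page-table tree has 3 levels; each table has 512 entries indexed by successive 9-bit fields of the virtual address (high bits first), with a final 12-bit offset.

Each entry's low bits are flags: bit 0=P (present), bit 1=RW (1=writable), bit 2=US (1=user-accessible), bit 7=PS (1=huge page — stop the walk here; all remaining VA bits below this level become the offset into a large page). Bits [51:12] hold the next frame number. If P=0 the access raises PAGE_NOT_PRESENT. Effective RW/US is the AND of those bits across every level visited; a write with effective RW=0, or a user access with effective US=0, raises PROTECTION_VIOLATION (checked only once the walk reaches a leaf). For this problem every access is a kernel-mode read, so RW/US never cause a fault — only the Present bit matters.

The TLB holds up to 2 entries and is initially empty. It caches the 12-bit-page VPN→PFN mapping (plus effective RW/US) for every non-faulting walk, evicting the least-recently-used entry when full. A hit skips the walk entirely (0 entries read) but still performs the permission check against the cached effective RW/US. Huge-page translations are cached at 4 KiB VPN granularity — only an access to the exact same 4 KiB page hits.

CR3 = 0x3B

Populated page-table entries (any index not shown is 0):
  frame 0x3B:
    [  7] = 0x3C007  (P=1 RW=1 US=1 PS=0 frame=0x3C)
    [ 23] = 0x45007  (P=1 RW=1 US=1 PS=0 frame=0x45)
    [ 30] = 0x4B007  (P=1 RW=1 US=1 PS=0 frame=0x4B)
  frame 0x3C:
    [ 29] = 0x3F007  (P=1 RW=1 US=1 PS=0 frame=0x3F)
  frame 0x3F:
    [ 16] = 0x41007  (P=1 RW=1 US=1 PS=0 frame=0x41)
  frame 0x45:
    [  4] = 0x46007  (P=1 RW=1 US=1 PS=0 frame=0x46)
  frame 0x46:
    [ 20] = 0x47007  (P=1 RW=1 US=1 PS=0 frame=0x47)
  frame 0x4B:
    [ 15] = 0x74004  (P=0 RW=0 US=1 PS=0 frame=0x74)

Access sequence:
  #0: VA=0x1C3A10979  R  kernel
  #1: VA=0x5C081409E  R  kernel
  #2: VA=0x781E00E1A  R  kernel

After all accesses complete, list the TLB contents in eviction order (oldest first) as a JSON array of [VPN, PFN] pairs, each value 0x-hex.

Walk each access:
#0 VA=0x1C3A10979 (r,kernel):
  L0: frame=0x3B idx=7 entry=0x3C007 [P=1 RW=1 US=1 PS=0]
  L1: frame=0x3C idx=29 entry=0x3F007 [P=1 RW=1 US=1 PS=0]
  L2: frame=0x3F idx=16 entry=0x41007 [P=1 RW=1 US=1 PS=0]
  → PA=0x41979  (3 entries read)
#1 VA=0x5C081409E (r,kernel):
  L0: frame=0x3B idx=23 entry=0x45007 [P=1 RW=1 US=1 PS=0]
  L1: frame=0x45 idx=4 entry=0x46007 [P=1 RW=1 US=1 PS=0]
  L2: frame=0x46 idx=20 entry=0x47007 [P=1 RW=1 US=1 PS=0]
  → PA=0x4709E  (3 entries read)
#2 VA=0x781E00E1A (r,kernel):
  L0: frame=0x3B idx=30 entry=0x4B007 [P=1 RW=1 US=1 PS=0]
  L1: frame=0x4B idx=15 entry=0x74004 [P=0 RW=0 US=1 PS=0]
  ⇒ fault: PAGE_NOT_PRESENT  — 2 lookups

TLB: [["0x1C3A10", "0x41"], ["0x5C0814", "0x47"]]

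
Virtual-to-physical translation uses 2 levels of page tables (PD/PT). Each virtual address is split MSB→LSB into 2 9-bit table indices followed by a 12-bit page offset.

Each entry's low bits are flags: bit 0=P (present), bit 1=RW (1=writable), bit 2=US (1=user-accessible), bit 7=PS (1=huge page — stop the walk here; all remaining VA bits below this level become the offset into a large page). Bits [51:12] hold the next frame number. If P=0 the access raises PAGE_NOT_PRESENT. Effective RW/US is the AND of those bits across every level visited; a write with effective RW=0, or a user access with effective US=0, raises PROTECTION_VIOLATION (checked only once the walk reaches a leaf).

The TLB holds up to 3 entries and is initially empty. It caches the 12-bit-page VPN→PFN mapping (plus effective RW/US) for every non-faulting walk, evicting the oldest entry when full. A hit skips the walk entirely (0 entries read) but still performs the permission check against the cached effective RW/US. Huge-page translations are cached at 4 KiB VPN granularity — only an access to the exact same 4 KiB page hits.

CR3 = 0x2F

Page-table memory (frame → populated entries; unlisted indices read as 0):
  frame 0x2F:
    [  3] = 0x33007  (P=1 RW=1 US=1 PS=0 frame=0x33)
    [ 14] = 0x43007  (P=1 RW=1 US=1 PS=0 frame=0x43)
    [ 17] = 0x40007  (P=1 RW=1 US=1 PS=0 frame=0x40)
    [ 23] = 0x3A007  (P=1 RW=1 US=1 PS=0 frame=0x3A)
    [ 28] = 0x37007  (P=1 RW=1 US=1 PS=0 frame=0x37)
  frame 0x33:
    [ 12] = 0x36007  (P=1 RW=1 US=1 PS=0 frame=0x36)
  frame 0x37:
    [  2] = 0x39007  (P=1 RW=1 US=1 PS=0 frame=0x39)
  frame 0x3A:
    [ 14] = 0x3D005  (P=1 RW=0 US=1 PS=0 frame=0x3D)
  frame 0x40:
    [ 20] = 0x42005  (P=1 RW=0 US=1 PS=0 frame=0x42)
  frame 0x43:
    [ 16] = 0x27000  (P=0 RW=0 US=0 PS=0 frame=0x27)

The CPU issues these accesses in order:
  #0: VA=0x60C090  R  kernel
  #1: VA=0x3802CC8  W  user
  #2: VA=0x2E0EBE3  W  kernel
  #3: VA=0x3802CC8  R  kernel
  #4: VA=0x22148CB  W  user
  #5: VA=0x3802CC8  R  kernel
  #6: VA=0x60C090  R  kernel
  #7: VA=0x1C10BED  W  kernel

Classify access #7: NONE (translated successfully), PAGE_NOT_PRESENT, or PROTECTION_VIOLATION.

Trace:
#0 VA=0x60C090 (r,kernel):
  [0] read 0x2F idx=3: raw=0x33007 flags P=1 W=1 U=1 S=0
  [1] read 0x33 idx=12: raw=0x36007 flags P=1 W=1 U=1 S=0
  → PA=0x36090  (2 entries read)
#1 VA=0x3802CC8 (w,user):
  [0] read 0x2F idx=28: raw=0x37007 flags P=1 W=1 U=1 S=0
  [1] read 0x37 idx=2: raw=0x39007 flags P=1 W=1 U=1 S=0
  → PA=0x39CC8  (2 entries read)
#2 VA=0x2E0EBE3 (w,kernel):
  [0] read 0x2F idx=23: raw=0x3A007 flags P=1 W=1 U=1 S=0
  [1] read 0x3A idx=14: raw=0x3D005 flags P=1 W=0 U=1 S=0
  → PROTECTION_VIOLATION  (2 entries read)
#3 VA=0x3802CC8 (r,kernel):
  TLB hit vpn=0x3802 → PA=0x39CC8
#4 VA=0x22148CB (w,user):
  [0] read 0x2F idx=17: raw=0x40007 flags P=1 W=1 U=1 S=0
  [1] read 0x40 idx=20: raw=0x42005 flags P=1 W=0 U=1 S=0
  → PROTECTION_VIOLATION  (2 entries read)
#5 VA=0x3802CC8 (r,kernel):
  TLB hit vpn=0x3802 → PA=0x39CC8
#6 VA=0x60C090 (r,kernel):
  TLB hit vpn=0x60C → PA=0x36090
#7 VA=0x1C10BED (w,kernel):
  [0] read 0x2F idx=14: raw=0x43007 flags P=1 W=1 U=1 S=0
  [1] read 0x43 idx=16: raw=0x27000 flags P=0 W=0 U=0 S=0
  → PAGE_NOT_PRESENT  (2 entries read)

Access #7 fault: PAGE_NOT_PRESENT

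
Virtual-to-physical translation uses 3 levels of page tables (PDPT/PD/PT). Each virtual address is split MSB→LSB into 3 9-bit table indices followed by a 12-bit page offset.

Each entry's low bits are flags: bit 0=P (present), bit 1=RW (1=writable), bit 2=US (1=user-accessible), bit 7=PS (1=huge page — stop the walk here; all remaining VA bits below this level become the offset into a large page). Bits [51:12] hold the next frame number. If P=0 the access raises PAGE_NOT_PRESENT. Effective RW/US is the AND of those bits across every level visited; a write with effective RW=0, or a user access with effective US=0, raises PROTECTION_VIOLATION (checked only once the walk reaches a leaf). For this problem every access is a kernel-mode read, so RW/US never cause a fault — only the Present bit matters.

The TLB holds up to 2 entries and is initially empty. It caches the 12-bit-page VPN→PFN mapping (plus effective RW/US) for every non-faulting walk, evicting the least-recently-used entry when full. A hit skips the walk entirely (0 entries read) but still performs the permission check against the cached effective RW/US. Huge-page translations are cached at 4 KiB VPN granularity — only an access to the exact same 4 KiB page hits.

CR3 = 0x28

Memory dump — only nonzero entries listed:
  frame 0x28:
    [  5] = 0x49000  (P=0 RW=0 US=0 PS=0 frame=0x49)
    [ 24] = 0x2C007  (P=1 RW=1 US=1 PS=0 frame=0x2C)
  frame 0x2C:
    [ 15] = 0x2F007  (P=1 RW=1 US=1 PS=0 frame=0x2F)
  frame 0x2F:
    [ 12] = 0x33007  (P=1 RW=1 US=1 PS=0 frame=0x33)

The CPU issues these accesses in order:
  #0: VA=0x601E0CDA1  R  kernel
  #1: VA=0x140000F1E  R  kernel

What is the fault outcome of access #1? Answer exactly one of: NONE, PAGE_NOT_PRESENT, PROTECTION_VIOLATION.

Trace:
#0 VA=0x601E0CDA1 (r,kernel):
  lvl0: tbl 0x28, slot 24 ⇒ 0x2C007 (P1/RW1/US1/PS0)
  lvl1: tbl 0x2C, slot 15 ⇒ 0x2F007 (P1/RW1/US1/PS0)
  lvl2: tbl 0x2F, slot 12 ⇒ 0x33007 (P1/RW1/US1/PS0)
  → PA=0x33DA1  (3 entries read)
#1 VA=0x140000F1E (r,kernel):
  lvl0: tbl 0x28, slot 5 ⇒ 0x49000 (P0/RW0/US0/PS0)
  ⇒ fault: PAGE_NOT_PRESENT  — 1 lookups

Access #1 fault: PAGE_NOT_PRESENT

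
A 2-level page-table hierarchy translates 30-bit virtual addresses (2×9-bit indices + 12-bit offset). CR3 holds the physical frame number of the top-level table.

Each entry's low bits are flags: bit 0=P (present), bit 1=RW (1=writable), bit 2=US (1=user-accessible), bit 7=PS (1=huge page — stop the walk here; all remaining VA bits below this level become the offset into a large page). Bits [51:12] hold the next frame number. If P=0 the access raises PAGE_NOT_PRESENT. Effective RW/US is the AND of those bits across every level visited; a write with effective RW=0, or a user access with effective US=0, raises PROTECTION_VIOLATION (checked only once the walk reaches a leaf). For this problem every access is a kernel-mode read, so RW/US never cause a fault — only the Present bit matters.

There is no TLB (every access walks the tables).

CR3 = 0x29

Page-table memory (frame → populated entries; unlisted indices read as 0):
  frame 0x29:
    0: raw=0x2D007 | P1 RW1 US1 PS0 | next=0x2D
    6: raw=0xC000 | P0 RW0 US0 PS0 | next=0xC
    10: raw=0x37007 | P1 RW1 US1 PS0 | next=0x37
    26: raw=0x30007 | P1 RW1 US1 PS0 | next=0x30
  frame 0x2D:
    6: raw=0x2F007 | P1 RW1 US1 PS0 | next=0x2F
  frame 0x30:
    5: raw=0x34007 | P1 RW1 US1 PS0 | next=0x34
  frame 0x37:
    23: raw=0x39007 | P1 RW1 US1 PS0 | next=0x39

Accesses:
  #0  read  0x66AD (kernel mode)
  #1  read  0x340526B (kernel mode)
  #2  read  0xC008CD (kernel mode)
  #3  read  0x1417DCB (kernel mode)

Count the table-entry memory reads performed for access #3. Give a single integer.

Per-access translation:
#0 VA=0x66AD (r,kernel):
  [0] read 0x29 idx=0: raw=0x2D007 flags P=1 W=1 U=1 S=0
  [1] read 0x2D idx=6: raw=0x2F007 flags P=1 W=1 U=1 S=0
  ✓ 0x2F6AD  — 2 lookups
#1 VA=0x340526B (r,kernel):
  [0] read 0x29 idx=26: raw=0x30007 flags P=1 W=1 U=1 S=0
  [1] read 0x30 idx=5: raw=0x34007 flags P=1 W=1 U=1 S=0
  ✓ 0x3426B  — 2 lookups
#2 VA=0xC008CD (r,kernel):
  [0] read 0x29 idx=6: raw=0xC000 flags P=0 W=0 U=0 S=0
  ✗ PAGE_NOT_PRESENT  [1 reads]
#3 VA=0x1417DCB (r,kernel):
  [0] read 0x29 idx=10: raw=0x37007 flags P=1 W=1 U=1 S=0
  [1] read 0x37 idx=23: raw=0x39007 flags P=1 W=1 U=1 S=0
  ✓ 0x39DCB  — 2 lookups

Entries read for #3: 2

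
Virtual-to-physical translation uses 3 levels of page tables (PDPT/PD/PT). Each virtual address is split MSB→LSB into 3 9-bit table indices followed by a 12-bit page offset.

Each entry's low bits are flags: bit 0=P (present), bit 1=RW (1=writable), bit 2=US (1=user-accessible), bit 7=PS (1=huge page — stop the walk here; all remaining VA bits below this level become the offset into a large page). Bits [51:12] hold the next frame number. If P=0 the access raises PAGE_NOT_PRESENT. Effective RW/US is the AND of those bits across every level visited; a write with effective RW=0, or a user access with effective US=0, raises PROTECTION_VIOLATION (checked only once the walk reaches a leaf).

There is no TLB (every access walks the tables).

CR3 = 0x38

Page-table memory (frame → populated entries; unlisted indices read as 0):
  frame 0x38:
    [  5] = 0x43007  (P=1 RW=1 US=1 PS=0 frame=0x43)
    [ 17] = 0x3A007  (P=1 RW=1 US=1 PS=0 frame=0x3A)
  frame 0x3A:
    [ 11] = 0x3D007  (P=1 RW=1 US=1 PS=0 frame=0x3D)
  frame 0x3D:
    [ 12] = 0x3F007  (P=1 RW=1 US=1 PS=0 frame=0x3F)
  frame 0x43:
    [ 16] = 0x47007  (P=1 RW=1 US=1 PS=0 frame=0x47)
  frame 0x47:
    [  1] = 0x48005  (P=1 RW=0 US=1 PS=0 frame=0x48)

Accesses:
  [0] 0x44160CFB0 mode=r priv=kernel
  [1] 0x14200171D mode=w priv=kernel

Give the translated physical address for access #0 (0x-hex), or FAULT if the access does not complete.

Walk each access:
#0 VA=0x44160CFB0 (r,kernel):
  L0 @0x38[17] → 0x3A007  P=1,RW=1,US=1,PS=0
  L1 @0x3A[11] → 0x3D007  P=1,RW=1,US=1,PS=0
  L2 @0x3D[12] → 0x3F007  P=1,RW=1,US=1,PS=0
  → PA=0x3FFB0  (3 entries read)
#1 VA=0x14200171D (w,kernel):
  L0 @0x38[5] → 0x43007  P=1,RW=1,US=1,PS=0
  L1 @0x43[16] → 0x47007  P=1,RW=1,US=1,PS=0
  L2 @0x47[1] → 0x48005  P=1,RW=0,US=1,PS=0
  ⇒ fault: PROTECTION_VIOLATION  — 3 lookups

Access #0 PA: 0x3FFB0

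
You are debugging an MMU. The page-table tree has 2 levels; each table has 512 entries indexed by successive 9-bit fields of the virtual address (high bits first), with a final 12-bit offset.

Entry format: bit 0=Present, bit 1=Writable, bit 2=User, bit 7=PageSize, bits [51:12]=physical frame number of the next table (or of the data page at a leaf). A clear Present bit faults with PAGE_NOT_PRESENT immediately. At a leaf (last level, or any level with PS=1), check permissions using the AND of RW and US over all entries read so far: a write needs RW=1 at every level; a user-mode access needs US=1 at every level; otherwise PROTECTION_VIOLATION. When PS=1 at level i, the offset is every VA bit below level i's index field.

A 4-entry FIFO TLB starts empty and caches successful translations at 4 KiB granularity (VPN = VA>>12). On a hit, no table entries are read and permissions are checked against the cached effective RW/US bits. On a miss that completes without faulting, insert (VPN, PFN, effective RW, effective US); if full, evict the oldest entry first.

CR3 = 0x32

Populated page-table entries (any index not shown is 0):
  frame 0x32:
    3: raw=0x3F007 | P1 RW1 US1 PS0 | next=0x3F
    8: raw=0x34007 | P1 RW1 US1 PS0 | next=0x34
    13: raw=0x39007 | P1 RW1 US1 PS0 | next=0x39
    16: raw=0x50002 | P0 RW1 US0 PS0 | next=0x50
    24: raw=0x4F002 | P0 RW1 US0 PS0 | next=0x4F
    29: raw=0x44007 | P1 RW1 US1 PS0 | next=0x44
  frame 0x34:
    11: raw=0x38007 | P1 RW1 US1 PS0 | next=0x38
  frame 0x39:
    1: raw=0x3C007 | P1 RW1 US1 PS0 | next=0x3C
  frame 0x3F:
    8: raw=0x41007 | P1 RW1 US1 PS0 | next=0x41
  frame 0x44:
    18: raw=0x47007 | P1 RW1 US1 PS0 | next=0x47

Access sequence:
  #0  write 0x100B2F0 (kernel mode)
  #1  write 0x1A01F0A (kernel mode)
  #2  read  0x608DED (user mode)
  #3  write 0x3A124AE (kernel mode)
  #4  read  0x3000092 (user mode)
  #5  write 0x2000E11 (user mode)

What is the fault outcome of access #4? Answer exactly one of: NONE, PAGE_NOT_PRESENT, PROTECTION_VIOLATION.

Per-access translation:
#0 VA=0x100B2F0 (w,kernel):
  L0 @0x32[8] → 0x34007  P=1,RW=1,US=1,PS=0
  L1 @0x34[11] → 0x38007  P=1,RW=1,US=1,PS=0
  ✓ 0x382F0  — 2 lookups
#1 VA=0x1A01F0A (w,kernel):
  L0 @0x32[13] → 0x39007  P=1,RW=1,US=1,PS=0
  L1 @0x39[1] → 0x3C007  P=1,RW=1,US=1,PS=0
  ✓ 0x3CF0A  — 2 lookups
#2 VA=0x608DED (r,user):
  L0 @0x32[3] → 0x3F007  P=1,RW=1,US=1,PS=0
  L1 @0x3F[8] → 0x41007  P=1,RW=1,US=1,PS=0
  ✓ 0x41DED  — 2 lookups
#3 VA=0x3A124AE (w,kernel):
  L0 @0x32[29] → 0x44007  P=1,RW=1,US=1,PS=0
  L1 @0x44[18] → 0x47007  P=1,RW=1,US=1,PS=0
  ✓ 0x474AE  — 2 lookups
#4 VA=0x3000092 (r,user):
  L0 @0x32[24] → 0x4F002  P=0,RW=1,US=0,PS=0
  ✗ PAGE_NOT_PRESENT  [1 reads]
#5 VA=0x2000E11 (w,user):
  L0 @0x32[16] → 0x50002  P=0,RW=1,US=0,PS=0
  ✗ PAGE_NOT_PRESENT  [1 reads]

Access #4 fault: PAGE_NOT_PRESENT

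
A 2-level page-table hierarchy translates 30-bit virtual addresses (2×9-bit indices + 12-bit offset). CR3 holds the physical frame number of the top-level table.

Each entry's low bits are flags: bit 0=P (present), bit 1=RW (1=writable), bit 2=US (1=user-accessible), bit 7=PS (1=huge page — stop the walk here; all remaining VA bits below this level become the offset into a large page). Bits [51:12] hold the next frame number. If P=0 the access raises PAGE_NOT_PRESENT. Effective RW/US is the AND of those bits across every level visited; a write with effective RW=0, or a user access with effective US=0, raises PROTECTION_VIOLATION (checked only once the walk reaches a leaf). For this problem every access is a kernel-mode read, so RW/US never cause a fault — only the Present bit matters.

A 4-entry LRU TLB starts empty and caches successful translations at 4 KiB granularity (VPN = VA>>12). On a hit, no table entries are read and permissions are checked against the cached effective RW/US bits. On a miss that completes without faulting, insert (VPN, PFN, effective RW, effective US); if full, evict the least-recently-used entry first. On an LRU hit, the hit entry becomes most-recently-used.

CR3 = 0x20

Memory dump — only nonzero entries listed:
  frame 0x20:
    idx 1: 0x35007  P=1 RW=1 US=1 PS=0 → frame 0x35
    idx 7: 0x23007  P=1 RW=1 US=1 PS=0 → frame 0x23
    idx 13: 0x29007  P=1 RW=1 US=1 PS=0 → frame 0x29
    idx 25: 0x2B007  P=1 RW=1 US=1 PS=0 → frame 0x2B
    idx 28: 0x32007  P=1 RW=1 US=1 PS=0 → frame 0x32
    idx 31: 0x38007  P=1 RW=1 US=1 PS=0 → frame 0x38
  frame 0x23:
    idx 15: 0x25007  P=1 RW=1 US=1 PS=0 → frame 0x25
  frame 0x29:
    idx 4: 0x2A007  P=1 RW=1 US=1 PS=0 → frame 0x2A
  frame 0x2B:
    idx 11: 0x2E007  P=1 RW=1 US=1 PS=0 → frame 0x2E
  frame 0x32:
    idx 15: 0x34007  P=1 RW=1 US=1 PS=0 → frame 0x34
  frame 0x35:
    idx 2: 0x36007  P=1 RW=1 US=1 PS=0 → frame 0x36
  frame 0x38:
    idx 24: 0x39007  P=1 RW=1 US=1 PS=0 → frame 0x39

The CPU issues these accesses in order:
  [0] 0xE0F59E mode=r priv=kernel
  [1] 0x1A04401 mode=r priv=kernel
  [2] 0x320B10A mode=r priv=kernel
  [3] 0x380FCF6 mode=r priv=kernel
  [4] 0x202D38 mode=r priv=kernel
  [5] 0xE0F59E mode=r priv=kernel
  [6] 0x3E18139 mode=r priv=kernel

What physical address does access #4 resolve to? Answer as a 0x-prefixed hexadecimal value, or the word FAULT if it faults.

Per-access translation:
#0 VA=0xE0F59E (r,kernel):
  lvl0: tbl 0x20, slot 7 ⇒ 0x23007 (P1/RW1/US1/PS0)
  lvl1: tbl 0x23, slot 15 ⇒ 0x25007 (P1/RW1/US1/PS0)
  → PA=0x2559E  (2 entries read)
#1 VA=0x1A04401 (r,kernel):
  lvl0: tbl 0x20, slot 13 ⇒ 0x29007 (P1/RW1/US1/PS0)
  lvl1: tbl 0x29, slot 4 ⇒ 0x2A007 (P1/RW1/US1/PS0)
  → PA=0x2A401  (2 entries read)
#2 VA=0x320B10A (r,kernel):
  lvl0: tbl 0x20, slot 25 ⇒ 0x2B007 (P1/RW1/US1/PS0)
  lvl1: tbl 0x2B, slot 11 ⇒ 0x2E007 (P1/RW1/US1/PS0)
  → PA=0x2E10A  (2 entries read)
#3 VA=0x380FCF6 (r,kernel):
  lvl0: tbl 0x20, slot 28 ⇒ 0x32007 (P1/RW1/US1/PS0)
  lvl1: tbl 0x32, slot 15 ⇒ 0x34007 (P1/RW1/US1/PS0)
  → PA=0x34CF6  (2 entries read)
#4 VA=0x202D38 (r,kernel):
  lvl0: tbl 0x20, slot 1 ⇒ 0x35007 (P1/RW1/US1/PS0)
  lvl1: tbl 0x35, slot 2 ⇒ 0x36007 (P1/RW1/US1/PS0)
  → PA=0x36D38  (2 entries read)
#5 VA=0xE0F59E (r,kernel):
  lvl0: tbl 0x20, slot 7 ⇒ 0x23007 (P1/RW1/US1/PS0)
  lvl1: tbl 0x23, slot 15 ⇒ 0x25007 (P1/RW1/US1/PS0)
  → PA=0x2559E  (2 entries read)
#6 VA=0x3E18139 (r,kernel):
  lvl0: tbl 0x20, slot 31 ⇒ 0x38007 (P1/RW1/US1/PS0)
  lvl1: tbl 0x38, slot 24 ⇒ 0x39007 (P1/RW1/US1/PS0)
  → PA=0x39139  (2 entries read)

Access #4 PA: 0x36D38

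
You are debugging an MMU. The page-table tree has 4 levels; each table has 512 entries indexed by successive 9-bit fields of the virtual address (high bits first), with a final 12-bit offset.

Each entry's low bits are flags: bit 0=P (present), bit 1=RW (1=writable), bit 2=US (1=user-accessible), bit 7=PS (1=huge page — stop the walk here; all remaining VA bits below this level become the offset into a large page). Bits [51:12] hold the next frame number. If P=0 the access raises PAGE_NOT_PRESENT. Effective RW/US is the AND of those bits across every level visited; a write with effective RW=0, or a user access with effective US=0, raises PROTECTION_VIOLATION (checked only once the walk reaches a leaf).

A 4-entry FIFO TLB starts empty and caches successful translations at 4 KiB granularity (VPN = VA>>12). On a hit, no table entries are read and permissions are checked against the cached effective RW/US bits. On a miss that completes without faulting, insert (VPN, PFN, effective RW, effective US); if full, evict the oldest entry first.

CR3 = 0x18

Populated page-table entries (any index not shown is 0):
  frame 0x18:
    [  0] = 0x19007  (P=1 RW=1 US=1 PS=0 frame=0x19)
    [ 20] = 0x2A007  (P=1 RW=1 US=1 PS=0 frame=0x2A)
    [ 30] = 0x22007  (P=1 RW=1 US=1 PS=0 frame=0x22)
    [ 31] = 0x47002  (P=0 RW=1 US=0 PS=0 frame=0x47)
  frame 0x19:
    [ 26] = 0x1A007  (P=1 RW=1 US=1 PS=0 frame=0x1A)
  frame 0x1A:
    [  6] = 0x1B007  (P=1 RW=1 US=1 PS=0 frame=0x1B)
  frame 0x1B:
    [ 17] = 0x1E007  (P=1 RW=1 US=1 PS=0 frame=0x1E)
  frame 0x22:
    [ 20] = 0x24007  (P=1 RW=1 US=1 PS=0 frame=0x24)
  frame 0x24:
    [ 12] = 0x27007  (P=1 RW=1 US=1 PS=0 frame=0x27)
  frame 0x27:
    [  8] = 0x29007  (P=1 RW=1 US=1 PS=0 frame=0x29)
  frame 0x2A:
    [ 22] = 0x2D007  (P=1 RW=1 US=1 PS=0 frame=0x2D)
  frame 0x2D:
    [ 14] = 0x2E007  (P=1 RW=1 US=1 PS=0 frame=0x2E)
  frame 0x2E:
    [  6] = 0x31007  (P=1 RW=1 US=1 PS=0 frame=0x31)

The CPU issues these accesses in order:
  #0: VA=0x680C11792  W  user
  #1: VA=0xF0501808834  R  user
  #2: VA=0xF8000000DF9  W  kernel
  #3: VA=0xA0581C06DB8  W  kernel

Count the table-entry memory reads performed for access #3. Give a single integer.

Trace:
#0 VA=0x680C11792 (w,user):
  [0] read 0x18 idx=0: raw=0x19007 flags P=1 W=1 U=1 S=0
  [1] read 0x19 idx=26: raw=0x1A007 flags P=1 W=1 U=1 S=0
  [2] read 0x1A idx=6: raw=0x1B007 flags P=1 W=1 U=1 S=0
  [3] read 0x1B idx=17: raw=0x1E007 flags P=1 W=1 U=1 S=0
  → PA=0x1E792  (4 entries read)
#1 VA=0xF0501808834 (r,user):
  [0] read 0x18 idx=30: raw=0x22007 flags P=1 W=1 U=1 S=0
  [1] read 0x22 idx=20: raw=0x24007 flags P=1 W=1 U=1 S=0
  [2] read 0x24 idx=12: raw=0x27007 flags P=1 W=1 U=1 S=0
  [3] read 0x27 idx=8: raw=0x29007 flags P=1 W=1 U=1 S=0
  → PA=0x29834  (4 entries read)
#2 VA=0xF8000000DF9 (w,kernel):
  [0] read 0x18 idx=31: raw=0x47002 flags P=0 W=1 U=0 S=0
  → PAGE_NOT_PRESENT  (1 entries read)
#3 VA=0xA0581C06DB8 (w,kernel):
  [0] read 0x18 idx=20: raw=0x2A007 flags P=1 W=1 U=1 S=0
  [1] read 0x2A idx=22: raw=0x2D007 flags P=1 W=1 U=1 S=0
  [2] read 0x2D idx=14: raw=0x2E007 flags P=1 W=1 U=1 S=0
  [3] read 0x2E idx=6: raw=0x31007 flags P=1 W=1 U=1 S=0
  → PA=0x31DB8  (4 entries read)

Entries read for #3: 4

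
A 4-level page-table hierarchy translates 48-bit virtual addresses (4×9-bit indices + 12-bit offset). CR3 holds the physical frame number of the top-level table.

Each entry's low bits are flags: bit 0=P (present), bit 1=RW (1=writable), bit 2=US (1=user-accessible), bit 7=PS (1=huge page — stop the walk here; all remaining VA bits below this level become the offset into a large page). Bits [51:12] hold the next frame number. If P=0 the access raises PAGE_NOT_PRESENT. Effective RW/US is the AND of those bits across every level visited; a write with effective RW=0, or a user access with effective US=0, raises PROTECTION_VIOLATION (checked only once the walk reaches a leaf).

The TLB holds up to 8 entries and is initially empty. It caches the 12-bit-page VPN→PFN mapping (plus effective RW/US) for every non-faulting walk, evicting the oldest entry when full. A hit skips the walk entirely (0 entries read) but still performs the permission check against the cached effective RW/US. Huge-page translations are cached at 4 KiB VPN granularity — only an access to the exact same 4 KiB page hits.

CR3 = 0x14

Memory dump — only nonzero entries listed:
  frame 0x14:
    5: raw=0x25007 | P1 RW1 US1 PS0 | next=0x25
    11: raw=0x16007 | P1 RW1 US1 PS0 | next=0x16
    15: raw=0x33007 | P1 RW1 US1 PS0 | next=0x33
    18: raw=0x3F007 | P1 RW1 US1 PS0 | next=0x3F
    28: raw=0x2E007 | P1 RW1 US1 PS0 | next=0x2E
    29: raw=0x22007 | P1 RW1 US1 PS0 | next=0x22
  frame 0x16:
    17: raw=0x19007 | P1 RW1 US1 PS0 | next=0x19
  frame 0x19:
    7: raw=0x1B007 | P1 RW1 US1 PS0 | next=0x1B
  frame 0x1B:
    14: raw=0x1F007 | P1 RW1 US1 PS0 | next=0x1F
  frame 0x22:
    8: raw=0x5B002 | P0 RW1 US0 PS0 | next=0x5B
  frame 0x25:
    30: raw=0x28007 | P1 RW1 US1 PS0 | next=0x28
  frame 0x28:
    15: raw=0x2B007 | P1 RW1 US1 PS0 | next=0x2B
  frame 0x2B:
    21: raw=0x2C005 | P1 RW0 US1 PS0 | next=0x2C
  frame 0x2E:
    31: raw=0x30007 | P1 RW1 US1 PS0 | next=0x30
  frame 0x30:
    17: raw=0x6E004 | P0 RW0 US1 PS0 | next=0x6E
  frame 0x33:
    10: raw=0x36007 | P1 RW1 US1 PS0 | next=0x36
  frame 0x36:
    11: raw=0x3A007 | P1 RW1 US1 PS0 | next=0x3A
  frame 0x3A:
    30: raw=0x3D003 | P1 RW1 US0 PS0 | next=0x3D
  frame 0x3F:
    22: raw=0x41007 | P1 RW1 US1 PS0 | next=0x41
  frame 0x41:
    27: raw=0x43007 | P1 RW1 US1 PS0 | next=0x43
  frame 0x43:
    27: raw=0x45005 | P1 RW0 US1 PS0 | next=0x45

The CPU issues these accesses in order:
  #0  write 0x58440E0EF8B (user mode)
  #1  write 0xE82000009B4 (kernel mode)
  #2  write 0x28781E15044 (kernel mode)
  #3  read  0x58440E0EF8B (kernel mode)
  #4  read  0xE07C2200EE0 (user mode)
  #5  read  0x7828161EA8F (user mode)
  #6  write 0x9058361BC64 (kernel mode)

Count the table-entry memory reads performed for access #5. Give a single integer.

Per-access translation:
#0 VA=0x58440E0EF8B (w,user):
  lvl0: tbl 0x14, slot 11 ⇒ 0x16007 (P1/RW1/US1/PS0)
  lvl1: tbl 0x16, slot 17 ⇒ 0x19007 (P1/RW1/US1/PS0)
  lvl2: tbl 0x19, slot 7 ⇒ 0x1B007 (P1/RW1/US1/PS0)
  lvl3: tbl 0x1B, slot 14 ⇒ 0x1F007 (P1/RW1/US1/PS0)
  ⇒ phys 0x1FF8B  [4 reads]
#1 VA=0xE82000009B4 (w,kernel):
  lvl0: tbl 0x14, slot 29 ⇒ 0x22007 (P1/RW1/US1/PS0)
  lvl1: tbl 0x22, slot 8 ⇒ 0x5B002 (P0/RW1/US0/PS0)
  ⇒ fault: PAGE_NOT_PRESENT  — 2 lookups
#2 VA=0x28781E15044 (w,kernel):
  lvl0: tbl 0x14, slot 5 ⇒ 0x25007 (P1/RW1/US1/PS0)
  lvl1: tbl 0x25, slot 30 ⇒ 0x28007 (P1/RW1/US1/PS0)
  lvl2: tbl 0x28, slot 15 ⇒ 0x2B007 (P1/RW1/US1/PS0)
  lvl3: tbl 0x2B, slot 21 ⇒ 0x2C005 (P1/RW0/US1/PS0)
  ⇒ fault: PROTECTION_VIOLATION  — 4 lookups
#3 VA=0x58440E0EF8B (r,kernel):
  TLB hit vpn=0x58440E0E → PA=0x1FF8B
#4 VA=0xE07C2200EE0 (r,user):
  lvl0: tbl 0x14, slot 28 ⇒ 0x2E007 (P1/RW1/US1/PS0)
  lvl1: tbl 0x2E, slot 31 ⇒ 0x30007 (P1/RW1/US1/PS0)
  lvl2: tbl 0x30, slot 17 ⇒ 0x6E004 (P0/RW0/US1/PS0)
  ⇒ fault: PAGE_NOT_PRESENT  — 3 lookups
#5 VA=0x7828161EA8F (r,user):
  lvl0: tbl 0x14, slot 15 ⇒ 0x33007 (P1/RW1/US1/PS0)
  lvl1: tbl 0x33, slot 10 ⇒ 0x36007 (P1/RW1/US1/PS0)
  lvl2: tbl 0x36, slot 11 ⇒ 0x3A007 (P1/RW1/US1/PS0)
  lvl3: tbl 0x3A, slot 30 ⇒ 0x3D003 (P1/RW1/US0/PS0)
  ⇒ fault: PROTECTION_VIOLATION  — 4 lookups
#6 VA=0x9058361BC64 (w,kernel):
  lvl0: tbl 0x14, slot 18 ⇒ 0x3F007 (P1/RW1/US1/PS0)
  lvl1: tbl 0x3F, slot 22 ⇒ 0x41007 (P1/RW1/US1/PS0)
  lvl2: tbl 0x41, slot 27 ⇒ 0x43007 (P1/RW1/US1/PS0)
  lvl3: tbl 0x43, slot 27 ⇒ 0x45005 (P1/RW0/US1/PS0)
  ⇒ fault: PROTECTION_VIOLATION  — 4 lookups

Entries read for #5: 4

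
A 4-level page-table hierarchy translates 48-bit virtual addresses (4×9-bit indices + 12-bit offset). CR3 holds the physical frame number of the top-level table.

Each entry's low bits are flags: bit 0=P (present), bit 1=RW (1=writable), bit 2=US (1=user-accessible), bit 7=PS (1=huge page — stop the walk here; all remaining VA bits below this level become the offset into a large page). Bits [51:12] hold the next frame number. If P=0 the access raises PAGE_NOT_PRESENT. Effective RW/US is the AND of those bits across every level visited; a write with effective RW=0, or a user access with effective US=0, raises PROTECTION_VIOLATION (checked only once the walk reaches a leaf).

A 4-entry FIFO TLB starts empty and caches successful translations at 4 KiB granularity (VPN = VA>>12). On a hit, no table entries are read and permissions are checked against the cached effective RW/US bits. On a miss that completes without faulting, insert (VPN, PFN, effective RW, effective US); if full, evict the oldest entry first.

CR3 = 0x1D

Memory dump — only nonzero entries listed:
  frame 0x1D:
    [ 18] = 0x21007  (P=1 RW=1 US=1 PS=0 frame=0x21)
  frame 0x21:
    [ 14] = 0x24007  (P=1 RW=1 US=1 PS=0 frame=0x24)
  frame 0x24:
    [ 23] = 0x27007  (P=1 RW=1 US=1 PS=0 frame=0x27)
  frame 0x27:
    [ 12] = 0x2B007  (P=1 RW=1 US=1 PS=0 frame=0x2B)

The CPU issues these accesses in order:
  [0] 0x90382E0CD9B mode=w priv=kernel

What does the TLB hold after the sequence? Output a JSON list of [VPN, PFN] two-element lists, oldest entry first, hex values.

Walk each access:
#0 VA=0x90382E0CD9B (w,kernel):
  L0 @0x1D[18] → 0x21007  P=1,RW=1,US=1,PS=0
  L1 @0x21[14] → 0x24007  P=1,RW=1,US=1,PS=0
  L2 @0x24[23] → 0x27007  P=1,RW=1,US=1,PS=0
  L3 @0x27[12] → 0x2B007  P=1,RW=1,US=1,PS=0
  → PA=0x2BD9B  (4 entries read)

TLB: [["0x90382E0C", "0x2B"]]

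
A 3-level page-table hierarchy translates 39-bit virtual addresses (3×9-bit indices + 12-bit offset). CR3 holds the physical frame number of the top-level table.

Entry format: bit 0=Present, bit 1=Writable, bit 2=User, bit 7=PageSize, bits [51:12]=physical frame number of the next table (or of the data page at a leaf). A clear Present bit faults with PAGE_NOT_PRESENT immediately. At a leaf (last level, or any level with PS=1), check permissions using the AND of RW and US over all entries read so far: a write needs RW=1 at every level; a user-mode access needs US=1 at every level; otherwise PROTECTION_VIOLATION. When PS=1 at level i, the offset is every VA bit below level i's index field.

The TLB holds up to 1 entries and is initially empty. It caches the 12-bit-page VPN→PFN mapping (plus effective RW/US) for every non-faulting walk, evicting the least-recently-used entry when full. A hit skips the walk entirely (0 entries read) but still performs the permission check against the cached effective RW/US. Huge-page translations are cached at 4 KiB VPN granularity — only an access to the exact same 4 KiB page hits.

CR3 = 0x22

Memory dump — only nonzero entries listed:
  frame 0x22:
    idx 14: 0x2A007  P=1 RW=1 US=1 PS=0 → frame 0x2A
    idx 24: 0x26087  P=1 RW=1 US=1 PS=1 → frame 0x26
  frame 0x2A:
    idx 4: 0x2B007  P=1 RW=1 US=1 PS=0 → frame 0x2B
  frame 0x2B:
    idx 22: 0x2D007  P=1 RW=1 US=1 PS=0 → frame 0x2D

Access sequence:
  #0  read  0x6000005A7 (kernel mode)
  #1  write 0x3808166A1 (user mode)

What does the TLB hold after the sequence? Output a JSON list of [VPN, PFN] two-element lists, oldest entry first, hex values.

Trace:
#0 VA=0x6000005A7 (r,kernel):
  L0: frame=0x22 idx=24 entry=0x26087 [P=1 RW=1 US=1 PS=1]
  ✓ 0x265A7 (huge @L0)  — 1 lookups
#1 VA=0x3808166A1 (w,user):
  L0: frame=0x22 idx=14 entry=0x2A007 [P=1 RW=1 US=1 PS=0]
  L1: frame=0x2A idx=4 entry=0x2B007 [P=1 RW=1 US=1 PS=0]
  L2: frame=0x2B idx=22 entry=0x2D007 [P=1 RW=1 US=1 PS=0]
  ✓ 0x2D6A1  — 3 lookups

TLB: [["0x380816", "0x2D"]]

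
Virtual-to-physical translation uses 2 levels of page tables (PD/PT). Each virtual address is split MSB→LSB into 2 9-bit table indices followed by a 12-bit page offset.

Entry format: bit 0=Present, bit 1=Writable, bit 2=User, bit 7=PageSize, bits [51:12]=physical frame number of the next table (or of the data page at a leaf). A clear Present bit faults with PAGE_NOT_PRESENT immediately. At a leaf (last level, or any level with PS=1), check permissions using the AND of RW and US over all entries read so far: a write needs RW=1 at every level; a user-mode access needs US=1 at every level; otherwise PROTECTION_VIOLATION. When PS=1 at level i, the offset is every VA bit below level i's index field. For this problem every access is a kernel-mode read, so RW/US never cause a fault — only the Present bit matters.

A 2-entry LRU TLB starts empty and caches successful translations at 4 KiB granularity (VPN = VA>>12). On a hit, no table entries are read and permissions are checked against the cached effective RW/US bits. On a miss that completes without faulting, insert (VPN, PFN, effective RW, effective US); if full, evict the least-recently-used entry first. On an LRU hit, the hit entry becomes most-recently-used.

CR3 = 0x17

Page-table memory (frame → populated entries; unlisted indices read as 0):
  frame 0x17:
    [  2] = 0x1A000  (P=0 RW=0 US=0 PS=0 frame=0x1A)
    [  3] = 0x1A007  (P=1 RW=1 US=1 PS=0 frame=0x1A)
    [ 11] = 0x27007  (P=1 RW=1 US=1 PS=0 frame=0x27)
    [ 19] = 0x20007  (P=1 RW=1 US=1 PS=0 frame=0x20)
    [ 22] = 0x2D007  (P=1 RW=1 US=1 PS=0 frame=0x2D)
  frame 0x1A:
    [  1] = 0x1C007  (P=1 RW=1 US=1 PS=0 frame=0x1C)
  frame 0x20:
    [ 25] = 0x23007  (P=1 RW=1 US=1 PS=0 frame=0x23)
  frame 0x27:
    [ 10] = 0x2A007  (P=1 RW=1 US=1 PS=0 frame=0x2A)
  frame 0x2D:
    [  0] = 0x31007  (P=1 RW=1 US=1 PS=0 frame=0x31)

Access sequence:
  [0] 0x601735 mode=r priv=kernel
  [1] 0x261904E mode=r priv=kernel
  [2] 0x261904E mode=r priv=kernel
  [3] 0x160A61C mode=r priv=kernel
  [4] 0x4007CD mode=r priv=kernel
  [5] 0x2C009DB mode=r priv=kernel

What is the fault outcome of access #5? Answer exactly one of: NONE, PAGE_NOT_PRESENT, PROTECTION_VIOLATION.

Trace:
#0 VA=0x601735 (r,kernel):
  L0 @0x17[3] → 0x1A007  P=1,RW=1,US=1,PS=0
  L1 @0x1A[1] → 0x1C007  P=1,RW=1,US=1,PS=0
  ⇒ phys 0x1C735  [2 reads]
#1 VA=0x261904E (r,kernel):
  L0 @0x17[19] → 0x20007  P=1,RW=1,US=1,PS=0
  L1 @0x20[25] → 0x23007  P=1,RW=1,US=1,PS=0
  ⇒ phys 0x2304E  [2 reads]
#2 VA=0x261904E (r,kernel):
  TLB hit vpn=0x2619 → PA=0x2304E
#3 VA=0x160A61C (r,kernel):
  L0 @0x17[11] → 0x27007  P=1,RW=1,US=1,PS=0
  L1 @0x27[10] → 0x2A007  P=1,RW=1,US=1,PS=0
  ⇒ phys 0x2A61C  [2 reads]
#4 VA=0x4007CD (r,kernel):
  L0 @0x17[2] → 0x1A000  P=0,RW=0,US=0,PS=0
  ✗ PAGE_NOT_PRESENT  [1 reads]
#5 VA=0x2C009DB (r,kernel):
  L0 @0x17[22] → 0x2D007  P=1,RW=1,US=1,PS=0
  L1 @0x2D[0] → 0x31007  P=1,RW=1,US=1,PS=0
  ⇒ phys 0x319DB  [2 reads]

Access #5 fault: NONE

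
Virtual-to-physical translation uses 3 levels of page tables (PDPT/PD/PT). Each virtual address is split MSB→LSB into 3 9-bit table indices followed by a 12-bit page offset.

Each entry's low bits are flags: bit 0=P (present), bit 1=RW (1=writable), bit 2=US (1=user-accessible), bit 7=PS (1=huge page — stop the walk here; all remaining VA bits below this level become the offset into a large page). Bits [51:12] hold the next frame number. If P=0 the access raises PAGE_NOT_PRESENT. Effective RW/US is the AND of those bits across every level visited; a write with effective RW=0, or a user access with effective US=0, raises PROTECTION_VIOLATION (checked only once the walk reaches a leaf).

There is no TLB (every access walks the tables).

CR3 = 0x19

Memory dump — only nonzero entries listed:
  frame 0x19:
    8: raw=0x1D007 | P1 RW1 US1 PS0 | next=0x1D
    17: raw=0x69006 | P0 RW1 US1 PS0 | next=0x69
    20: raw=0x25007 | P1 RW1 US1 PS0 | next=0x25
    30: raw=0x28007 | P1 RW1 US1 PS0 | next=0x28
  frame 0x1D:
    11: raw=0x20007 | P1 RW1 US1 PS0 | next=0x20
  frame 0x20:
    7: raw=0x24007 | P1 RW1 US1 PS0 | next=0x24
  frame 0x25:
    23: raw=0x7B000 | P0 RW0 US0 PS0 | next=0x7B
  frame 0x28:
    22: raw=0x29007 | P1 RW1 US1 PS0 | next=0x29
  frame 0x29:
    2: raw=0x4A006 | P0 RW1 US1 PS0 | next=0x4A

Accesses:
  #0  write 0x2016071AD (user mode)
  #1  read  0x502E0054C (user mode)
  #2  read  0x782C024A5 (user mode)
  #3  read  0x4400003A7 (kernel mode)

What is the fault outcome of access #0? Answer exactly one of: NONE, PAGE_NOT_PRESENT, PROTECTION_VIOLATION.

Walk each access:
#0 VA=0x2016071AD (w,user):
  L0 @0x19[8] → 0x1D007  P=1,RW=1,US=1,PS=0
  L1 @0x1D[11] → 0x20007  P=1,RW=1,US=1,PS=0
  L2 @0x20[7] → 0x24007  P=1,RW=1,US=1,PS=0
  ✓ 0x241AD  — 3 lookups
#1 VA=0x502E0054C (r,user):
  L0 @0x19[20] → 0x25007  P=1,RW=1,US=1,PS=0
  L1 @0x25[23] → 0x7B000  P=0,RW=0,US=0,PS=0
  ⇒ fault: PAGE_NOT_PRESENT  — 2 lookups
#2 VA=0x782C024A5 (r,user):
  L0 @0x19[30] → 0x28007  P=1,RW=1,US=1,PS=0
  L1 @0x28[22] → 0x29007  P=1,RW=1,US=1,PS=0
  L2 @0x29[2] → 0x4A006  P=0,RW=1,US=1,PS=0
  ⇒ fault: PAGE_NOT_PRESENT  — 3 lookups
#3 VA=0x4400003A7 (r,kernel):
  L0 @0x19[17] → 0x69006  P=0,RW=1,US=1,PS=0
  ⇒ fault: PAGE_NOT_PRESENT  — 1 lookups

Access #0 fault: NONE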